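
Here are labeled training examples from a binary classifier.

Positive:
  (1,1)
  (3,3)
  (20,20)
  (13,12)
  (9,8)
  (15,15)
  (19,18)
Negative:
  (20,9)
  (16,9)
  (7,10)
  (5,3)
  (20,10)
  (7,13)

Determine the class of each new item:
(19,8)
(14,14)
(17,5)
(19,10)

Negative, Positive, Negative, Negative

The common property of the 'Positive' items is: |first − second| ≤ 1. No 'Negative' item has it.
(19,8): |19−8| = 11 — does not pass, so Negative.
(14,14): |14−14| = 0 — qualifies, so Positive.
(17,5): |17−5| = 12 — does not pass, so Negative.
(19,10): |19−10| = 9 — does not pass, so Negative.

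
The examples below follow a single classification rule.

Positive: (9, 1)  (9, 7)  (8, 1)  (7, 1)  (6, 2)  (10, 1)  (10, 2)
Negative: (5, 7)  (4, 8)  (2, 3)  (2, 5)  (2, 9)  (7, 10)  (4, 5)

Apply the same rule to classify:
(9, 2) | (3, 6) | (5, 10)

A rule that fits every label: first > second — true of each 'Positive' example, false of each 'Negative' one.
(9, 2): 9 > 2 — matches, so Positive.
(3, 6): 3 < 6 — doesn't qualify, so Negative.
(5, 10): 5 < 10 — doesn't qualify, so Negative.

Positive, Negative, Negative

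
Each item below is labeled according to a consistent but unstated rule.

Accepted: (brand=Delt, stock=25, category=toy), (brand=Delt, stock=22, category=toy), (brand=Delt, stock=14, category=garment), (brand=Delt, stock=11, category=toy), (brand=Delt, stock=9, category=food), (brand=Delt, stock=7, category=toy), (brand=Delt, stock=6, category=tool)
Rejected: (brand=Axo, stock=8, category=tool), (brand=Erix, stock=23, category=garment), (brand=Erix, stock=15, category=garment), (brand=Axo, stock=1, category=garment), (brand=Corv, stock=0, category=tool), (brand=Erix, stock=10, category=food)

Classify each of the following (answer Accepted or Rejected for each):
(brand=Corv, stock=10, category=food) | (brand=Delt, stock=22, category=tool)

Rejected, Accepted

Checking candidate rules against both groups, what survives is: brand is Delt.
(brand=Corv, stock=10, category=food) — brand is Corv, hence Rejected. (brand=Delt, stock=22, category=tool) — brand is Delt, hence Accepted.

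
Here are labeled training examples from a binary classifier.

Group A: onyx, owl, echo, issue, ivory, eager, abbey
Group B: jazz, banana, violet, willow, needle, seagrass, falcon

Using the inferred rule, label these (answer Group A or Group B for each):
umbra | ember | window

Group A, Group A, Group B

Looking at the examples, the only property every 'Group A' case has and every 'Group B' case lacks is: starts with a vowel.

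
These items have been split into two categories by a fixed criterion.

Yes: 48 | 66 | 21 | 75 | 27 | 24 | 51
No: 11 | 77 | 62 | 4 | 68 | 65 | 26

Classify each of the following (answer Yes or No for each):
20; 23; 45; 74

No, No, Yes, No

The rule appears to be: multiple of 3.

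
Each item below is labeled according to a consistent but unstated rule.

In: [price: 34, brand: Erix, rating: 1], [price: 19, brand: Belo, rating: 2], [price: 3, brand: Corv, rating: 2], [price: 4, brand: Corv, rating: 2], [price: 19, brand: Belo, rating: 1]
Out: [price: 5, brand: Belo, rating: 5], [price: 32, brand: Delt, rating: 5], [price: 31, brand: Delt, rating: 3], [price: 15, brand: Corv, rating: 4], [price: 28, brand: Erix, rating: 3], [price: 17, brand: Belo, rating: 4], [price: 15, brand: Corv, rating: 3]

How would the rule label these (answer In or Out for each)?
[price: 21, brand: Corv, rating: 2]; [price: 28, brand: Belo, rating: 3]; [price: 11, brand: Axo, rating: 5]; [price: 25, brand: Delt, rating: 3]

In, Out, Out, Out

All 'In' examples share one property — rating ≤ 2 — and every 'Out' example lacks it.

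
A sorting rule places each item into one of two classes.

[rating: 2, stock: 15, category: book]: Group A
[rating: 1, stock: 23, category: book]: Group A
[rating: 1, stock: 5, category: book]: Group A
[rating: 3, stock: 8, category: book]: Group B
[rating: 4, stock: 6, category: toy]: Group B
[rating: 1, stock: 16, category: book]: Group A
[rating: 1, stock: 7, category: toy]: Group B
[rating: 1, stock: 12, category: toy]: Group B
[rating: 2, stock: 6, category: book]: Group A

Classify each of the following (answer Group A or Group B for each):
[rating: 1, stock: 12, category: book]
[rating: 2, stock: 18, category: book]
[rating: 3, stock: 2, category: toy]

Group A, Group A, Group B

The simplest hypothesis consistent with all the labels is: category is book AND rating ≤ 2.
[rating: 1, stock: 12, category: book]: category is book, rating = 1, passes → Group A. [rating: 2, stock: 18, category: book]: category is book, rating = 2, passes → Group A. [rating: 3, stock: 2, category: toy]: category is toy, rating = 3, does not pass → Group B.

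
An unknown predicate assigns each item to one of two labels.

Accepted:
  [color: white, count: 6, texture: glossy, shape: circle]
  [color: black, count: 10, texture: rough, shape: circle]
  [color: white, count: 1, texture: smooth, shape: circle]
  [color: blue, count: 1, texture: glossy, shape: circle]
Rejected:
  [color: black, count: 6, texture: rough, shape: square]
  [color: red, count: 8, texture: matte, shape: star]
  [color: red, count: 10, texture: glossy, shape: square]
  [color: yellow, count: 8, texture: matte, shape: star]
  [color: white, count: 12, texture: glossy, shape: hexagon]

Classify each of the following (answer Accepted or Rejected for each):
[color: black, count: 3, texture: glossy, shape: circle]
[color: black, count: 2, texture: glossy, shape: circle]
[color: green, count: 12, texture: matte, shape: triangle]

Accepted, Accepted, Rejected

Comparing the two groups points to one rule — shape is circle.
[color: black, count: 3, texture: glossy, shape: circle]: shape is circle, fits → Accepted.
[color: black, count: 2, texture: glossy, shape: circle]: shape is circle, fits → Accepted.
[color: green, count: 12, texture: matte, shape: triangle]: shape is triangle, does not pass → Rejected.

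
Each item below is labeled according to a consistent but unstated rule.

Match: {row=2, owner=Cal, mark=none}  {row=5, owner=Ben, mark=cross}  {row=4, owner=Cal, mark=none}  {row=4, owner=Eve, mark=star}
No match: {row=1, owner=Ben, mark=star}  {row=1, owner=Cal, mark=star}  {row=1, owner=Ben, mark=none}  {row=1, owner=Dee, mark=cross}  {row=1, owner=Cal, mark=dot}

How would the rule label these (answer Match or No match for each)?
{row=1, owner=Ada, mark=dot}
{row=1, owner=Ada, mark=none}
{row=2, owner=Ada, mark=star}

Rule: row ≥ 2. This holds for each 'Match' example and fails for each 'No match' one.
{row=1, owner=Ada, mark=dot}: row = 1, doesn't qualify → No match. {row=1, owner=Ada, mark=none}: row = 1, doesn't qualify → No match. {row=2, owner=Ada, mark=star}: row = 2, meets the rule → Match.

No match, No match, Match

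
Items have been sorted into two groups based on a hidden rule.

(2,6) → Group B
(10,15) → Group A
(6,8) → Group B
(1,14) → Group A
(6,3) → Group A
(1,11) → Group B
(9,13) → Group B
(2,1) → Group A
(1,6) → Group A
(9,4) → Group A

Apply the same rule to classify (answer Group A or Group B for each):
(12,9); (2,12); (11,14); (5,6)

Group A, Group B, Group A, Group A

Checking candidate rules against both groups, what survives is: sum is odd.
(12,9): 12+9 = 21, meets the rule → Group A. (2,12): 2+12 = 14, does not satisfy this → Group B. (11,14): 11+14 = 25, meets the rule → Group A. (5,6): 5+6 = 11, meets the rule → Group A.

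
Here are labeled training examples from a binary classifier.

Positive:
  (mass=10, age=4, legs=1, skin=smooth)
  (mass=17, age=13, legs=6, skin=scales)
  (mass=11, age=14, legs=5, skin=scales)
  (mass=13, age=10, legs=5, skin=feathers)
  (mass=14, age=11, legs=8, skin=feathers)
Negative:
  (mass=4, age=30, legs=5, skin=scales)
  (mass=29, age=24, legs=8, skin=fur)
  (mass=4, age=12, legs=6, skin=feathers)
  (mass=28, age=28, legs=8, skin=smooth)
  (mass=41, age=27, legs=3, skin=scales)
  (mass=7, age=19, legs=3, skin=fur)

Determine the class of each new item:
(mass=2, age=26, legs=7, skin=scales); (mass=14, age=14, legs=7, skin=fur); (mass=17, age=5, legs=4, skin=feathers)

Negative, Positive, Positive

One predicate separates the groups cleanly: age ≤ 14 AND mass ≥ 7.
(mass=2, age=26, legs=7, skin=scales): age = 26, mass = 2 — doesn't match, so Negative.
(mass=14, age=14, legs=7, skin=fur): age = 14, mass = 14 — checks out, so Positive.
(mass=17, age=5, legs=4, skin=feathers): age = 5, mass = 17 — checks out, so Positive.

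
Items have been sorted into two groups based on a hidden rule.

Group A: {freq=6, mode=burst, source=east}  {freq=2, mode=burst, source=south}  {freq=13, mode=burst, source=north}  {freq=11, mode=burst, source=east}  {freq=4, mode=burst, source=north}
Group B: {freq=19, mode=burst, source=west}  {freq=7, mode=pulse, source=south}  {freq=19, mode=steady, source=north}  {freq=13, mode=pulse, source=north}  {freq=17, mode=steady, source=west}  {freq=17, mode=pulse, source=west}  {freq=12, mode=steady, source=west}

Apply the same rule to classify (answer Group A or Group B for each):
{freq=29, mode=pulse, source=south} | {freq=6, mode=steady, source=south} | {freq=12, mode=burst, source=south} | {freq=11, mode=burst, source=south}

Group B, Group B, Group A, Group A

The rule appears to be: mode is burst AND freq ≤ 13.
{freq=29, mode=pulse, source=south} — mode is pulse, freq = 29, hence Group B. {freq=6, mode=steady, source=south} — mode is steady, freq = 6, hence Group B. {freq=12, mode=burst, source=south} — mode is burst, freq = 12, hence Group A. {freq=11, mode=burst, source=south} — mode is burst, freq = 11, hence Group A.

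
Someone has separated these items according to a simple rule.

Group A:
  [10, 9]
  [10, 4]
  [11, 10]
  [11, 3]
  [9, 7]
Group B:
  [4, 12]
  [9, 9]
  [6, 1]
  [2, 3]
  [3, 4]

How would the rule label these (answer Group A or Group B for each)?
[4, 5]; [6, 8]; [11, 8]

Group B, Group B, Group A

'Group A' ⟺ first > second AND sum ≥ 14.
[4, 5] — 4 < 5, 4+5 = 9, hence Group B.
[6, 8] — 6 < 8, 6+8 = 14, hence Group B.
[11, 8] — 11 > 8, 11+8 = 19, hence Group A.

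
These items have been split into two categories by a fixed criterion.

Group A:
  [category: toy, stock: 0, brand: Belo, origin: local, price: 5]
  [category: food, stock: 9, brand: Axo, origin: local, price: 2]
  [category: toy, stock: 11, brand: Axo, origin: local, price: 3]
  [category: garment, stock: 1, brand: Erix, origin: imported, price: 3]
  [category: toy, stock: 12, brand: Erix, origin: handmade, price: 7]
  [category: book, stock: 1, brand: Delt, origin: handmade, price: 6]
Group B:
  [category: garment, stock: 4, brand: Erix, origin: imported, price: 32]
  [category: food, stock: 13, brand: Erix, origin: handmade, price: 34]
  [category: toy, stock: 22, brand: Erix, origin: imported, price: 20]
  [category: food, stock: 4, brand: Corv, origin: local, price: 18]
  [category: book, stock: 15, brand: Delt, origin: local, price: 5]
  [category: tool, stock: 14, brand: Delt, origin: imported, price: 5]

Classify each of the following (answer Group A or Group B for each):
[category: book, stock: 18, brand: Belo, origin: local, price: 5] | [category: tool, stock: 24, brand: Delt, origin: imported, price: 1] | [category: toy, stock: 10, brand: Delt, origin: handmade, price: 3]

The rule appears to be: stock ≤ 12 AND price ≤ 7.
[category: book, stock: 18, brand: Belo, origin: local, price: 5] — stock = 18, price = 5, hence Group B.
[category: tool, stock: 24, brand: Delt, origin: imported, price: 1] — stock = 24, price = 1, hence Group B.
[category: toy, stock: 10, brand: Delt, origin: handmade, price: 3] — stock = 10, price = 3, hence Group A.

Group B, Group B, Group A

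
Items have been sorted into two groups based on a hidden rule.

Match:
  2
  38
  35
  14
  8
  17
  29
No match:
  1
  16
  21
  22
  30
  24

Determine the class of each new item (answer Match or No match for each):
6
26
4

No match, Match, No match

Rule: ≡ 2 (mod 3). This holds for each 'Match' example and fails for each 'No match' one.
6 — 6 mod 3 = 0, hence No match. 26 — 26 mod 3 = 2, hence Match. 4 — 4 mod 3 = 1, hence No match.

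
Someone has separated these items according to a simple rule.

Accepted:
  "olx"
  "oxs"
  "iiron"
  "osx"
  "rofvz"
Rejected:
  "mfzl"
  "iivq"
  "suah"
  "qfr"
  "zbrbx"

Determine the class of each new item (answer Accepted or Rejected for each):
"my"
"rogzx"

The pattern is that an item is 'Accepted' exactly when: contains 'o'.
Rejected: "my", since no 'o'.
Accepted: "rogzx", since has 'o'.

Rejected, Accepted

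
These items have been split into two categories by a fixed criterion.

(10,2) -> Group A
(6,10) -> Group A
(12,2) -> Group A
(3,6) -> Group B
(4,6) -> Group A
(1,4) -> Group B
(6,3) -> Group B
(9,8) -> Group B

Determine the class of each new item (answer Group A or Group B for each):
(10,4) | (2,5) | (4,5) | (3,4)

Group A, Group B, Group B, Group B

The pattern is that an item is 'Group A' exactly when: sum is even.
(10,4): 10+4 = 14 — matches, so Group A. (2,5): 2+5 = 7 — lacks this property, so Group B. (4,5): 4+5 = 9 — lacks this property, so Group B. (3,4): 3+4 = 7 — lacks this property, so Group B.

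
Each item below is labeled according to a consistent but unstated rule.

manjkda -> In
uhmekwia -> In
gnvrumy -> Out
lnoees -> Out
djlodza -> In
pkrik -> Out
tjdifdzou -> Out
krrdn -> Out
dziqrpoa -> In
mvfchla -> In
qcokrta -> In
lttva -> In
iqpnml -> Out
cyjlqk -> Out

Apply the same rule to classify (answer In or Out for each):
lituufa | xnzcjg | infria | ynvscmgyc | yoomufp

In, Out, In, Out, Out

Every 'In' example satisfies: contains 'a'. None of the 'Out' examples do.
lituufa → has 'a' → In. xnzcjg → no 'a' → Out. infria → has 'a' → In. ynvscmgyc → no 'a' → Out. yoomufp → no 'a' → Out.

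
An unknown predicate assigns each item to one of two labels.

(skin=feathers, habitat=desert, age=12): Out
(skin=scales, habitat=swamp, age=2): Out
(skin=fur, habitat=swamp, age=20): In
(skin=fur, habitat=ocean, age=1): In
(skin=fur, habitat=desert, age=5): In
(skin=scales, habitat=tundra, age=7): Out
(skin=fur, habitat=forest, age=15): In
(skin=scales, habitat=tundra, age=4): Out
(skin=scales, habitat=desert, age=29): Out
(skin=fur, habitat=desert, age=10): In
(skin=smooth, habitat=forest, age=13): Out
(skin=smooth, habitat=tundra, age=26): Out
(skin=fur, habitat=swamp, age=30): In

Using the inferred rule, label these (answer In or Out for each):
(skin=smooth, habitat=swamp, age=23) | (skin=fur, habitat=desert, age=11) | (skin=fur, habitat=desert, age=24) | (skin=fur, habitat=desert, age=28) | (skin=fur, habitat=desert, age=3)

The pattern is that an item is 'In' exactly when: skin is fur.
Out: (skin=smooth, habitat=swamp, age=23), since skin is smooth. In: (skin=fur, habitat=desert, age=11), since skin is fur. In: (skin=fur, habitat=desert, age=24), since skin is fur. In: (skin=fur, habitat=desert, age=28), since skin is fur. In: (skin=fur, habitat=desert, age=3), since skin is fur.

Out, In, In, In, In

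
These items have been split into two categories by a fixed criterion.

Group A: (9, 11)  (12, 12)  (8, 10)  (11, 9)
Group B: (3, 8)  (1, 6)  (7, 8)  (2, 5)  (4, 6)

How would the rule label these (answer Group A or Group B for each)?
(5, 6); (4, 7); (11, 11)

One predicate separates the groups cleanly: sum ≥ 18.
Group B: (5, 6), since 5+6 = 11.
Group B: (4, 7), since 4+7 = 11.
Group A: (11, 11), since 11+11 = 22.

Group B, Group B, Group A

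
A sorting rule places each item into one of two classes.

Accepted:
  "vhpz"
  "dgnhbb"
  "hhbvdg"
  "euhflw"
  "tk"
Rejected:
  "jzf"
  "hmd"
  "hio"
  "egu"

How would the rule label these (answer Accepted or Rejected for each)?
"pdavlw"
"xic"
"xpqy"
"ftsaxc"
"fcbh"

Accepted, Rejected, Accepted, Accepted, Accepted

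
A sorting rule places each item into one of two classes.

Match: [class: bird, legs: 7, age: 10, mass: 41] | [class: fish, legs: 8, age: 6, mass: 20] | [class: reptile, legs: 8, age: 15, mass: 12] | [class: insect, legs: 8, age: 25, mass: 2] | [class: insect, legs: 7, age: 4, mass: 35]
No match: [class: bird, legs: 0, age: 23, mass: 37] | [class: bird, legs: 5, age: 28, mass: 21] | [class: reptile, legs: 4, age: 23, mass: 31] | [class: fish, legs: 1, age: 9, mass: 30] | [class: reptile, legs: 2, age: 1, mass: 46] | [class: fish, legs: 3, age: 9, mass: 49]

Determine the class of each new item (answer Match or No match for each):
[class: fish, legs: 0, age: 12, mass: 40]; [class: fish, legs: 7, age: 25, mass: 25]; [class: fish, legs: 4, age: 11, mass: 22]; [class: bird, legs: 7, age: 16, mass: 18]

The distinguishing property — legs ≥ 7 — holds for all the 'Match' cases and none of the 'No match' cases.
[class: fish, legs: 0, age: 12, mass: 40]: legs = 0 — lacks this property, so No match.
[class: fish, legs: 7, age: 25, mass: 25]: legs = 7 — passes, so Match.
[class: fish, legs: 4, age: 11, mass: 22]: legs = 4 — lacks this property, so No match.
[class: bird, legs: 7, age: 16, mass: 18]: legs = 7 — passes, so Match.

No match, Match, No match, Match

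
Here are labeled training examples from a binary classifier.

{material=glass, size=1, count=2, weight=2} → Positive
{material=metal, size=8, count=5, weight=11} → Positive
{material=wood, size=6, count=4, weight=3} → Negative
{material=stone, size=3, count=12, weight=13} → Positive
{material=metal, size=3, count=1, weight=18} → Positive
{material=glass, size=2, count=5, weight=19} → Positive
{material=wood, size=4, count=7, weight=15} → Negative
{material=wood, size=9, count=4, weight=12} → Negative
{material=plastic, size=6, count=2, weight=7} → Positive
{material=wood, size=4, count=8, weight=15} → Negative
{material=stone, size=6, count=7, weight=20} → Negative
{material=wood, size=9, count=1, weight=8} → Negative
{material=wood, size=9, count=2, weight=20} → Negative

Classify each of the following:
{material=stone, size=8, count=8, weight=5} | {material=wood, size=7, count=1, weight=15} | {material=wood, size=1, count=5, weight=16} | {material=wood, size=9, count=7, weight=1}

Positive, Negative, Negative, Negative

The rule appears to be: material is not wood AND weight ≤ 19.
{material=stone, size=8, count=8, weight=5} — material is stone, weight = 5, hence Positive.
{material=wood, size=7, count=1, weight=15} — material is wood, weight = 15, hence Negative.
{material=wood, size=1, count=5, weight=16} — material is wood, weight = 16, hence Negative.
{material=wood, size=9, count=7, weight=1} — material is wood, weight = 1, hence Negative.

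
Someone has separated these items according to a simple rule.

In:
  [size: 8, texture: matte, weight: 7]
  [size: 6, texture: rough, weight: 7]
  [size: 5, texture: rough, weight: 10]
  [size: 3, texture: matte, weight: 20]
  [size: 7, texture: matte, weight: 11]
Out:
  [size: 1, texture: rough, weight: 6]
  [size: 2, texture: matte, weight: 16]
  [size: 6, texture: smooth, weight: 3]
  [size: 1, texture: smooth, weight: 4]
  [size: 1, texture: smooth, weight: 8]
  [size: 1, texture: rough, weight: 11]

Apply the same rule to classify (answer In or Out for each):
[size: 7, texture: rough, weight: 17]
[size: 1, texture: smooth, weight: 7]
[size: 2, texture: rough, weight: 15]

In, Out, Out

The common property of the 'In' items is: weight ≥ 4 AND size ≥ 3. No 'Out' item has it.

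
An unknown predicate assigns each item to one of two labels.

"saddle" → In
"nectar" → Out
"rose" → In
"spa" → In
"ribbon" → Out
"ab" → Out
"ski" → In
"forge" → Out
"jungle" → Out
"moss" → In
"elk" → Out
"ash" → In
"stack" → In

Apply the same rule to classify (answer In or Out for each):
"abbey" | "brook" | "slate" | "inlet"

The distinguishing property — contains 's' — holds for all the 'In' cases and none of the 'Out' cases.
"abbey": no 's', doesn't qualify → Out.
"brook": no 's', doesn't qualify → Out.
"slate": has 's', fits → In.
"inlet": no 's', doesn't qualify → Out.

Out, Out, In, Out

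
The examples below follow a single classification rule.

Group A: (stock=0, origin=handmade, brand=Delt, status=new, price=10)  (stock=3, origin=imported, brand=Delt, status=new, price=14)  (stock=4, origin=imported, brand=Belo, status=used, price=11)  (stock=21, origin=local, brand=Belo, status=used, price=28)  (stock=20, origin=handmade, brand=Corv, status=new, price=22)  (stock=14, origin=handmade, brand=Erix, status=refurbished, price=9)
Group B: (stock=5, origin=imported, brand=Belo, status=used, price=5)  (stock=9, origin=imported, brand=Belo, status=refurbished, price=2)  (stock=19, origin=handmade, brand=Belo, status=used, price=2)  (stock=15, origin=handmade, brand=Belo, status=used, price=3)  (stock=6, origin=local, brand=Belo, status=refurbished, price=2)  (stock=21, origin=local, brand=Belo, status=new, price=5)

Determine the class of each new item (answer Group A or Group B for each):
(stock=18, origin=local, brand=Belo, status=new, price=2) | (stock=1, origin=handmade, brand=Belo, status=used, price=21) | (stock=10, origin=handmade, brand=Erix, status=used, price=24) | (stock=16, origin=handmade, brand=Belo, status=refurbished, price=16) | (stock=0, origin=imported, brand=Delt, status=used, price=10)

Group B, Group A, Group A, Group A, Group A

The simplest hypothesis consistent with all the labels is: price ≥ 9.
(stock=18, origin=local, brand=Belo, status=new, price=2): Group B (price = 2). (stock=1, origin=handmade, brand=Belo, status=used, price=21): Group A (price = 21). (stock=10, origin=handmade, brand=Erix, status=used, price=24): Group A (price = 24). (stock=16, origin=handmade, brand=Belo, status=refurbished, price=16): Group A (price = 16). (stock=0, origin=imported, brand=Delt, status=used, price=10): Group A (price = 10).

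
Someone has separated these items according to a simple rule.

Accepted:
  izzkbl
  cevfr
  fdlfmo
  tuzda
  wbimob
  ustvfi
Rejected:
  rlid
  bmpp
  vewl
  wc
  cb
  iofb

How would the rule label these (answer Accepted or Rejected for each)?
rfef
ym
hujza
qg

The classifier is using: length ≥ 5.

Rejected, Rejected, Accepted, Rejected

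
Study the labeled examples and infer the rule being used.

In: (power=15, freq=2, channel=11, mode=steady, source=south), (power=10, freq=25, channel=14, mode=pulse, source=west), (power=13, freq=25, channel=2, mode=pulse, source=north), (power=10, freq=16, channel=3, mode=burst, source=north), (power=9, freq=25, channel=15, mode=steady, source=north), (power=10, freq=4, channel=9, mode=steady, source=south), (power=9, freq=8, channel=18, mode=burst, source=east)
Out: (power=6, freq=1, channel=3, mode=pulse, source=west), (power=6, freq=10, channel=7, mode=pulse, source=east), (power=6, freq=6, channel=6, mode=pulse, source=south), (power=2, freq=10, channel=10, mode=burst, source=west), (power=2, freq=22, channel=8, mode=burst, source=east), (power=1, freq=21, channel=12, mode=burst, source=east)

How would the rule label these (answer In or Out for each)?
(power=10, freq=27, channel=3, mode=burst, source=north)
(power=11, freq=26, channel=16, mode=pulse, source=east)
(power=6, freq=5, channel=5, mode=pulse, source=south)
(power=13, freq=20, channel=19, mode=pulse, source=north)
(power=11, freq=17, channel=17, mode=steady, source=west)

In, In, Out, In, In

The common property of the 'In' items is: power ≥ 9. No 'Out' item has it.
(power=10, freq=27, channel=3, mode=burst, source=north) — power = 10, hence In. (power=11, freq=26, channel=16, mode=pulse, source=east) — power = 11, hence In. (power=6, freq=5, channel=5, mode=pulse, source=south) — power = 6, hence Out. (power=13, freq=20, channel=19, mode=pulse, source=north) — power = 13, hence In. (power=11, freq=17, channel=17, mode=steady, source=west) — power = 11, hence In.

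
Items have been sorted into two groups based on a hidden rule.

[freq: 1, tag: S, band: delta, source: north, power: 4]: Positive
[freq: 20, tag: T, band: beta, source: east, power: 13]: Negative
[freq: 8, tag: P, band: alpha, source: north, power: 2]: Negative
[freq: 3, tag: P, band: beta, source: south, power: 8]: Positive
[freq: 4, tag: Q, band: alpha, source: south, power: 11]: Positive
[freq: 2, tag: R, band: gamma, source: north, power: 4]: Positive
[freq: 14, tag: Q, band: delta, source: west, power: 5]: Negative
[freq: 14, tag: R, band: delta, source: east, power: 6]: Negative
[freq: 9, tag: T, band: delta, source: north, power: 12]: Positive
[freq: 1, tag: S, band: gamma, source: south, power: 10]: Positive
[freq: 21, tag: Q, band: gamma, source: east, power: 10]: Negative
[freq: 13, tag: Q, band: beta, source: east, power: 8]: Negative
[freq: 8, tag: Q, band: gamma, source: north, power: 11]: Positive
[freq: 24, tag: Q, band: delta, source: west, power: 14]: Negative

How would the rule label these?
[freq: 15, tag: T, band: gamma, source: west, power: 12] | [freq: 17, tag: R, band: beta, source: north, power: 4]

All 'Positive' examples share one property — power ≥ 4 AND freq ≤ 9 — and every 'Negative' example lacks it.

Negative, Negative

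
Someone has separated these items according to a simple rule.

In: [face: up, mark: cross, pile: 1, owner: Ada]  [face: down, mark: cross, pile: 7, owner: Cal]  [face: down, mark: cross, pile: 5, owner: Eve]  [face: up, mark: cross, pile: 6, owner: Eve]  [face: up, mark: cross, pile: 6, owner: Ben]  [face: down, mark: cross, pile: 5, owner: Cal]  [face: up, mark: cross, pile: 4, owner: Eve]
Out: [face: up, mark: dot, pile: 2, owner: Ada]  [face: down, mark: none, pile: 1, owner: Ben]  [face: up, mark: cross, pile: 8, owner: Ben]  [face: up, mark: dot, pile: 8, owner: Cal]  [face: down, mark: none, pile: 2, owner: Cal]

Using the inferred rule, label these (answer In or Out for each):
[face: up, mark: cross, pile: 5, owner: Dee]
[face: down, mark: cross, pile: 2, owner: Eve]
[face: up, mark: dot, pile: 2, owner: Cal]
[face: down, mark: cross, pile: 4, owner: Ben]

In, In, Out, In

The rule appears to be: mark is cross AND pile ≤ 7.
[face: up, mark: cross, pile: 5, owner: Dee]: mark is cross, pile = 5, qualifies → In.
[face: down, mark: cross, pile: 2, owner: Eve]: mark is cross, pile = 2, qualifies → In.
[face: up, mark: dot, pile: 2, owner: Cal]: mark is dot, pile = 2, does not satisfy this → Out.
[face: down, mark: cross, pile: 4, owner: Ben]: mark is cross, pile = 4, qualifies → In.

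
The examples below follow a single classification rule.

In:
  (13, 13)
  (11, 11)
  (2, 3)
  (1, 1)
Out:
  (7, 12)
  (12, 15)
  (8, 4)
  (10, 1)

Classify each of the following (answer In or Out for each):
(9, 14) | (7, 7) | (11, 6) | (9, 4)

Out, In, Out, Out

Rule: |first − second| ≤ 1. This holds for each 'In' example and fails for each 'Out' one.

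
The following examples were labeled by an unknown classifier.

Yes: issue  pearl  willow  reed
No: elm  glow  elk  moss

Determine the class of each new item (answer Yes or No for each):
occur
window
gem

Yes, Yes, No

The pattern is that an item is 'Yes' exactly when: has ≥ 2 vowels.
occur: 2 vowels — has this property, so Yes. window: 2 vowels — has this property, so Yes. gem: 1 vowel — doesn't qualify, so No.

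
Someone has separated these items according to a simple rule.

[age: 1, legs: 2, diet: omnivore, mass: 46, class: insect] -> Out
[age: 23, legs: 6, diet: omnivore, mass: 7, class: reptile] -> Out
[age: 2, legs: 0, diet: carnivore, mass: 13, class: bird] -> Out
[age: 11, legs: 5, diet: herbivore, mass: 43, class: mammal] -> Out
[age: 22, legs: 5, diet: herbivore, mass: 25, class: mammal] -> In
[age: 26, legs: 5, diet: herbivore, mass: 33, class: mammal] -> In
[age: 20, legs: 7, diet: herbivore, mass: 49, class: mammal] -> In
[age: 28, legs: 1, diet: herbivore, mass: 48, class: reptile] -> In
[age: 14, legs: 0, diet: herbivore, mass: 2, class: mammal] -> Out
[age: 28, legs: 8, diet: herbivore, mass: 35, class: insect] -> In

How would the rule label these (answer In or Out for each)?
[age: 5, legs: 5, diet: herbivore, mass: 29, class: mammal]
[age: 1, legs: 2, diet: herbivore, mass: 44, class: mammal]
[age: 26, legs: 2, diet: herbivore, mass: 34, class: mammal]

Out, Out, In

All 'In' examples share one property — diet is herbivore AND age ≥ 20 — and every 'Out' example lacks it.
[age: 5, legs: 5, diet: herbivore, mass: 29, class: mammal]: Out (diet is herbivore, age = 5). [age: 1, legs: 2, diet: herbivore, mass: 44, class: mammal]: Out (diet is herbivore, age = 1). [age: 26, legs: 2, diet: herbivore, mass: 34, class: mammal]: In (diet is herbivore, age = 26).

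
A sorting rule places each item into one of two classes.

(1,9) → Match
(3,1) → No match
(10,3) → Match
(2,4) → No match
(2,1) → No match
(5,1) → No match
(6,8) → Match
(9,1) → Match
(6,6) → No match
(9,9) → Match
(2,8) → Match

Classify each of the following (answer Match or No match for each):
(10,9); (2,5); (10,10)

Rule: max ≥ 8. This holds for each 'Match' example and fails for each 'No match' one.
(10,9) — max 10, hence Match.
(2,5) — max 5, hence No match.
(10,10) — max 10, hence Match.

Match, No match, Match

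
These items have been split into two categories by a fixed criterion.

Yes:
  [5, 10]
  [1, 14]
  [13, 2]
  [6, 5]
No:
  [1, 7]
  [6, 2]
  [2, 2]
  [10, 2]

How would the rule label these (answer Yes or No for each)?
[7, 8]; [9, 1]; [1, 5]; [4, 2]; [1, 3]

A rule that fits every label: sum is odd — true of each 'Yes' example, false of each 'No' one.

Yes, No, No, No, No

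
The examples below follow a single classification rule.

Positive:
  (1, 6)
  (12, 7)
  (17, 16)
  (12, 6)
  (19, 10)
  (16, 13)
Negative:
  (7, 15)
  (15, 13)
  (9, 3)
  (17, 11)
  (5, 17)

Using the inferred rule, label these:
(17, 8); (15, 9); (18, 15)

Comparing the two groups points to one rule — product is even.

Positive, Negative, Positive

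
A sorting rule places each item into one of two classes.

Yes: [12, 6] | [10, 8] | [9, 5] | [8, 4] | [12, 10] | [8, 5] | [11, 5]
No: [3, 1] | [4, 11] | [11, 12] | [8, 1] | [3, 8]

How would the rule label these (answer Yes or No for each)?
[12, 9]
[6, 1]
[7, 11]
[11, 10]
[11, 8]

Yes, No, No, Yes, Yes

All 'Yes' examples share one property — first > second AND sum ≥ 11 — and every 'No' example lacks it.
[12, 9] — 12 > 9, 12+9 = 21, hence Yes.
[6, 1] — 6 > 1, 6+1 = 7, hence No.
[7, 11] — 7 < 11, 7+11 = 18, hence No.
[11, 10] — 11 > 10, 11+10 = 21, hence Yes.
[11, 8] — 11 > 8, 11+8 = 19, hence Yes.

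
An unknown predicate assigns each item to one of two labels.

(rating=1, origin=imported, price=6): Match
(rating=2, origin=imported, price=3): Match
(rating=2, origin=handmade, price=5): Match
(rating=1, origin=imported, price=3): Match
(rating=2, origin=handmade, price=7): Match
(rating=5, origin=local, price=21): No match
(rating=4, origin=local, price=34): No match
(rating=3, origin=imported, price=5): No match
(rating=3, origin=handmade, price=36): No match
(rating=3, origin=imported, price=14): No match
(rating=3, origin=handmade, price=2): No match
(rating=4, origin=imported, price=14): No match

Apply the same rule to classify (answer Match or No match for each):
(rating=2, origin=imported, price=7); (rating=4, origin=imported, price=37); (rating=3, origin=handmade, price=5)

The rule appears to be: rating ≤ 2.
(rating=2, origin=imported, price=7): rating = 2, meets the rule → Match.
(rating=4, origin=imported, price=37): rating = 4, does not satisfy this → No match.
(rating=3, origin=handmade, price=5): rating = 3, does not satisfy this → No match.

Match, No match, No match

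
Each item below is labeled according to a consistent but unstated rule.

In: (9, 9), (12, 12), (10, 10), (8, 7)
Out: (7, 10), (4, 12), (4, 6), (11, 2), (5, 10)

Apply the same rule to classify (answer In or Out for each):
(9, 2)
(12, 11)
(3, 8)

Out, In, Out

A rule that fits every label: |first − second| ≤ 1 — true of each 'In' example, false of each 'Out' one.
(9, 2): |9−2| = 7, does not satisfy this → Out. (12, 11): |12−11| = 1, meets the rule → In. (3, 8): |3−8| = 5, does not satisfy this → Out.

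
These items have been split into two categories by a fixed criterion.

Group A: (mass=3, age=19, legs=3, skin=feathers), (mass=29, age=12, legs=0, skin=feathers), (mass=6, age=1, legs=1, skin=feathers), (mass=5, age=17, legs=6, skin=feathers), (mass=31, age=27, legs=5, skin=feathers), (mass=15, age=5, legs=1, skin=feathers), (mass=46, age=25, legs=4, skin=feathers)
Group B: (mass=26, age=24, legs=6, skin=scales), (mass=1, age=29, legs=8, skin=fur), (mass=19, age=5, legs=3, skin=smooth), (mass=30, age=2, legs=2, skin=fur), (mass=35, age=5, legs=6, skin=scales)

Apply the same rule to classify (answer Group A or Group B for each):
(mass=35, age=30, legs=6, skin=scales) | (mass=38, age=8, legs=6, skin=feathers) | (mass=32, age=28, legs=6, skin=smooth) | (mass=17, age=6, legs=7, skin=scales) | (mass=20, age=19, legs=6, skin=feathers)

Every 'Group A' example satisfies: skin is feathers. None of the 'Group B' examples do.
(mass=35, age=30, legs=6, skin=scales): skin is scales — does not fit, so Group B.
(mass=38, age=8, legs=6, skin=feathers): skin is feathers — matches, so Group A.
(mass=32, age=28, legs=6, skin=smooth): skin is smooth — does not fit, so Group B.
(mass=17, age=6, legs=7, skin=scales): skin is scales — does not fit, so Group B.
(mass=20, age=19, legs=6, skin=feathers): skin is feathers — matches, so Group A.

Group B, Group A, Group B, Group B, Group A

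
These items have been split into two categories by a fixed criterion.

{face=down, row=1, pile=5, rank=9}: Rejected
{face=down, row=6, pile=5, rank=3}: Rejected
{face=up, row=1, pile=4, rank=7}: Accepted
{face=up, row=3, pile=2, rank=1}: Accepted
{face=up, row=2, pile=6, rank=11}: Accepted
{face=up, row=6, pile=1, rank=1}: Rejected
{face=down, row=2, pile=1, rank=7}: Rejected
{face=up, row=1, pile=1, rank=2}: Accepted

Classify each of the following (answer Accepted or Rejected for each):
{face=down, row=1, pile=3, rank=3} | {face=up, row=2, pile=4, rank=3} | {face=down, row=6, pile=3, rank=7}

Rejected, Accepted, Rejected

The distinguishing property — face is up AND row ≤ 3 — holds for all the 'Accepted' cases and none of the 'Rejected' cases.
{face=down, row=1, pile=3, rank=3}: Rejected (face is down, row = 1).
{face=up, row=2, pile=4, rank=3}: Accepted (face is up, row = 2).
{face=down, row=6, pile=3, rank=7}: Rejected (face is down, row = 6).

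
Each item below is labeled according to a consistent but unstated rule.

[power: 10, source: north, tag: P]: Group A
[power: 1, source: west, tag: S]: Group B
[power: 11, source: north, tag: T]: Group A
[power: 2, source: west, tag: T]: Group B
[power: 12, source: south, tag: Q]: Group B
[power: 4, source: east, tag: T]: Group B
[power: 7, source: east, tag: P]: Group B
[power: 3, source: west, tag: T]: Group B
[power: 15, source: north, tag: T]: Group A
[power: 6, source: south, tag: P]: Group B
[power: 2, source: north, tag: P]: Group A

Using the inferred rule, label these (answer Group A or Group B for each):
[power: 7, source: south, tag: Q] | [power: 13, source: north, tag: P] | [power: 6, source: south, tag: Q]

Group B, Group A, Group B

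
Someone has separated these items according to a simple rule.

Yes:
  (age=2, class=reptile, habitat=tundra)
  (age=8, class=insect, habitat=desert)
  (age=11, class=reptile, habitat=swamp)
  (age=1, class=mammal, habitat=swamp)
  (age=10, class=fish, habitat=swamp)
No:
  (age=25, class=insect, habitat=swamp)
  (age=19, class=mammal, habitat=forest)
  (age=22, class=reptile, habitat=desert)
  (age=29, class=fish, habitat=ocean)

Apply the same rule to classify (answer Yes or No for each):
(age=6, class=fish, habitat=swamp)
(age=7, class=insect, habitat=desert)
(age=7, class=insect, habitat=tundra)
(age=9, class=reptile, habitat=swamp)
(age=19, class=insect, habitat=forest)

The rule appears to be: age ≤ 11.
(age=6, class=fish, habitat=swamp) → age = 6 → Yes.
(age=7, class=insect, habitat=desert) → age = 7 → Yes.
(age=7, class=insect, habitat=tundra) → age = 7 → Yes.
(age=9, class=reptile, habitat=swamp) → age = 9 → Yes.
(age=19, class=insect, habitat=forest) → age = 19 → No.

Yes, Yes, Yes, Yes, No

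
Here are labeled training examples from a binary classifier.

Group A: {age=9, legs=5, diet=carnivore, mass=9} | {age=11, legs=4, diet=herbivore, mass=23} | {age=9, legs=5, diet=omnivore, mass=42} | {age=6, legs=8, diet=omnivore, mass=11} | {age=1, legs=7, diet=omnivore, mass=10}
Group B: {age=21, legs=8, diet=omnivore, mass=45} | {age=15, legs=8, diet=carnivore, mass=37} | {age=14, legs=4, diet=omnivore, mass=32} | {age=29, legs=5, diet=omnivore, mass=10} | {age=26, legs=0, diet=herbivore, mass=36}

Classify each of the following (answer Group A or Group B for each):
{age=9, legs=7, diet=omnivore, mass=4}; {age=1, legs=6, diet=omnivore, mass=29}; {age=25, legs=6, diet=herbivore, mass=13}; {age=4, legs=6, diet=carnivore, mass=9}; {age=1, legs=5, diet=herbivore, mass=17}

Group A, Group A, Group B, Group A, Group A

'Group A' ⟺ age ≤ 11.
{age=9, legs=7, diet=omnivore, mass=4}: age = 9, passes → Group A. {age=1, legs=6, diet=omnivore, mass=29}: age = 1, passes → Group A. {age=25, legs=6, diet=herbivore, mass=13}: age = 25, doesn't match → Group B. {age=4, legs=6, diet=carnivore, mass=9}: age = 4, passes → Group A. {age=1, legs=5, diet=herbivore, mass=17}: age = 1, passes → Group A.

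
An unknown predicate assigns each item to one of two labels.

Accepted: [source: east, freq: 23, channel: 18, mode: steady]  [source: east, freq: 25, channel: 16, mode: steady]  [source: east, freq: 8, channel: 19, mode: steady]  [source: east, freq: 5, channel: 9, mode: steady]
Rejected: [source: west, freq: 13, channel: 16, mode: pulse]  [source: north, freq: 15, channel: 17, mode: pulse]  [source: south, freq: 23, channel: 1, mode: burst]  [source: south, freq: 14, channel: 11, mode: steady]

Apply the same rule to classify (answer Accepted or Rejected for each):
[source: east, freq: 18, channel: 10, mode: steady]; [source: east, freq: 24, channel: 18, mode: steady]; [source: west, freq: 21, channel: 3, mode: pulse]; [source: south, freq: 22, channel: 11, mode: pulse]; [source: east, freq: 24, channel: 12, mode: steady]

The rule appears to be: source is east.
[source: east, freq: 18, channel: 10, mode: steady]: Accepted (source is east).
[source: east, freq: 24, channel: 18, mode: steady]: Accepted (source is east).
[source: west, freq: 21, channel: 3, mode: pulse]: Rejected (source is west).
[source: south, freq: 22, channel: 11, mode: pulse]: Rejected (source is south).
[source: east, freq: 24, channel: 12, mode: steady]: Accepted (source is east).

Accepted, Accepted, Rejected, Rejected, Accepted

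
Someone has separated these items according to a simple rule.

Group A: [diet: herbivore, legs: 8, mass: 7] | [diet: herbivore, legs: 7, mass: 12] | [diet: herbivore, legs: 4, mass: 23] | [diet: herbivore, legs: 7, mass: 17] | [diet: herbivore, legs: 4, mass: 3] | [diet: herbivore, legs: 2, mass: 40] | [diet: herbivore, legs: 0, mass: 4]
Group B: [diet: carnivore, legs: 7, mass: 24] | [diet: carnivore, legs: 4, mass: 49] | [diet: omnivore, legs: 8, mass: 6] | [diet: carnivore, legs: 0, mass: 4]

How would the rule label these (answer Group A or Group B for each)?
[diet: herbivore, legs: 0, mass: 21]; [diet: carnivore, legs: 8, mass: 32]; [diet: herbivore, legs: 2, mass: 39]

Group A, Group B, Group A

The simplest hypothesis consistent with all the labels is: diet is herbivore.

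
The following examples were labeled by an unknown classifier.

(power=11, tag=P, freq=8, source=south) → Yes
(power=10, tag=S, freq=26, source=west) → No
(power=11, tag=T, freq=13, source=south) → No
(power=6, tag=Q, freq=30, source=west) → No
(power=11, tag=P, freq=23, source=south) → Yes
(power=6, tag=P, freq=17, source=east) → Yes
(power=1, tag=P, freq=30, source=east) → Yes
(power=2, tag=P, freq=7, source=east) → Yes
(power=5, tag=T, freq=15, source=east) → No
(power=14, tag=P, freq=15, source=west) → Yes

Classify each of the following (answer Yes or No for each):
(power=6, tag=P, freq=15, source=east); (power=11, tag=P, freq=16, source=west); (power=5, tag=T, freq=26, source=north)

Yes, Yes, No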